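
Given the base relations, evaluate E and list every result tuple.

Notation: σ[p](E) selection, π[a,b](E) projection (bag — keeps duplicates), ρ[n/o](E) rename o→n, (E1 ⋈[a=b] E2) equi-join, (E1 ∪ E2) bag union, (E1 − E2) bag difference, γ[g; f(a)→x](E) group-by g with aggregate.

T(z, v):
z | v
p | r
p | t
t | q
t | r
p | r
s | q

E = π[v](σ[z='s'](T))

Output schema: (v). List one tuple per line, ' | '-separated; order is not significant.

Per-node cardinality:
  T → 6
  σ[z='s'](T) → 1
  π[v](σ[z='s'](T)) → 1

== RESULT ==
v
q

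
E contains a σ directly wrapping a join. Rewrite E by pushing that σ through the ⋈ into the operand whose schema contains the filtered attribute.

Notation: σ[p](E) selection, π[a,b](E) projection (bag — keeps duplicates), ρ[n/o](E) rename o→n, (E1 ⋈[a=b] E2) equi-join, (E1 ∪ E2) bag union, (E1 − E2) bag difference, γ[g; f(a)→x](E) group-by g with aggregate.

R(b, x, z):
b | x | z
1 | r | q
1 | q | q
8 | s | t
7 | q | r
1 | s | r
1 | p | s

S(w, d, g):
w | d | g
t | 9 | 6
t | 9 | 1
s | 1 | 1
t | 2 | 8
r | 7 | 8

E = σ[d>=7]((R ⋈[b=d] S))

σ filters on d, owned by the right side.
E' = (R ⋈[b=d] σ[d>=7](S))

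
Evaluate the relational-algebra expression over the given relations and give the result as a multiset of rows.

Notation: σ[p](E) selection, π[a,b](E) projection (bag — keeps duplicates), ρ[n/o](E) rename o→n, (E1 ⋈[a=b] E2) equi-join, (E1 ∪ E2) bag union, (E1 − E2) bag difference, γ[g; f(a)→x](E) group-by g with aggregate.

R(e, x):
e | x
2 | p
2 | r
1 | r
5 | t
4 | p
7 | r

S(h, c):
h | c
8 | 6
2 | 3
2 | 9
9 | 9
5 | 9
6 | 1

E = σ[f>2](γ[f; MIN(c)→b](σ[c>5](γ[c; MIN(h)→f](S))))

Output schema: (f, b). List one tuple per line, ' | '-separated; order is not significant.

Subexpression sizes:
  S → 6
  γ[c; MIN(h)→f](S) → 4
  σ[c>5](γ[c; MIN(h)→f](S)) → 2
  γ[f; MIN(c)→b](σ[c>5](γ[c; MIN(h)→f](S))) → 2
  σ[f>2](γ[f; MIN(c)→b](σ[c>5](γ[c; MIN(h)→f](S)))) → 1

== RESULT ==
f | b
8 | 6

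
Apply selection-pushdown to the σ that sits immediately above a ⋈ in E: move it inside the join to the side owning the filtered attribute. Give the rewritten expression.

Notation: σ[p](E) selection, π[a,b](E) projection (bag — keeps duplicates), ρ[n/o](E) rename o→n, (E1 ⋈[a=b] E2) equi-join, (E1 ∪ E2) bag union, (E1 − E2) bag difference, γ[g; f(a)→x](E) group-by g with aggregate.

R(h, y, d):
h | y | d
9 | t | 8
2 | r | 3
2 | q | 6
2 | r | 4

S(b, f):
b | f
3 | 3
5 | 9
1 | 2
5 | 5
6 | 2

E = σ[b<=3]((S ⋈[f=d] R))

σ filters on b, owned by the left side.
E' = (σ[b<=3](S) ⋈[f=d] R)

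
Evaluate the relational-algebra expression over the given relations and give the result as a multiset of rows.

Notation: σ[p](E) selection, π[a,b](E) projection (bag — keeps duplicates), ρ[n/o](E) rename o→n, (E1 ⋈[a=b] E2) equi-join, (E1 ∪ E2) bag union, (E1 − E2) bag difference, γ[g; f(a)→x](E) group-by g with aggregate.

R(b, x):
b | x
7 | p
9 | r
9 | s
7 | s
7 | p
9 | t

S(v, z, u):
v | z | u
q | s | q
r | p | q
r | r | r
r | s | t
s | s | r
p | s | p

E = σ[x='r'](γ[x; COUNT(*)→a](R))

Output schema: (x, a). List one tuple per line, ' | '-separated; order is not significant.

Row counts bottom-up:
  R → 6
  γ[x; COUNT(*)→a](R) → 4
  σ[x='r'](γ[x; COUNT(*)→a](R)) → 1

== RESULT ==
x | a
r | 1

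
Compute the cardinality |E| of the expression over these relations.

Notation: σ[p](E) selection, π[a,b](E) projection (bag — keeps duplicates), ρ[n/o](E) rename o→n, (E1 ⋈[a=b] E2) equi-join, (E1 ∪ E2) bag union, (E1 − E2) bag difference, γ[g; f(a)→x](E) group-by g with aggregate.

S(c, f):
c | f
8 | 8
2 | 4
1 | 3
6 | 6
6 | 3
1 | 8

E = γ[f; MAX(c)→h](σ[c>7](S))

Per-node cardinality:
  S → 6
  σ[c>7](S) → 1
  γ[f; MAX(c)→h](σ[c>7](S)) → 1

|E| = 1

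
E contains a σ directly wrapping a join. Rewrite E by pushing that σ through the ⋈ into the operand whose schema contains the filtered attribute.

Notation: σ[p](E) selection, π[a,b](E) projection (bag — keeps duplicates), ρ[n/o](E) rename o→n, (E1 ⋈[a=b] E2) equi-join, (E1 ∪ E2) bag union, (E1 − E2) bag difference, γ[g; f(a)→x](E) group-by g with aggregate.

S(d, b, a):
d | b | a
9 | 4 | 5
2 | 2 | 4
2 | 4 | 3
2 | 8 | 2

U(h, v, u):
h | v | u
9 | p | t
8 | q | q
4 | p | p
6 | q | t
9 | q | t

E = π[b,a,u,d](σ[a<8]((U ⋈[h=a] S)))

σ filters on a, owned by the right side.
E' = π[b,a,u,d]((U ⋈[h=a] σ[a<8](S)))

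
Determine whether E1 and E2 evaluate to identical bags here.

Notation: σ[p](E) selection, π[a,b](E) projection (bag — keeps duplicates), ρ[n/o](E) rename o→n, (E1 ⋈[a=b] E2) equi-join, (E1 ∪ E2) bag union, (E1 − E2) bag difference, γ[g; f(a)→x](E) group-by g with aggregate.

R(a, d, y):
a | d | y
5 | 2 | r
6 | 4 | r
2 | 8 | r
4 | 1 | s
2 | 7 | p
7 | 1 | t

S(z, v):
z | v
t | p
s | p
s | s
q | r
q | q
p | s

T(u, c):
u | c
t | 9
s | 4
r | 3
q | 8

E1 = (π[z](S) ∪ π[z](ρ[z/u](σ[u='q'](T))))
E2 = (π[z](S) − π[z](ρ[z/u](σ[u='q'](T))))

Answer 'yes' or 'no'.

E1 per-node cardinality:
  S → 6
  π[z](S) → 6
  T → 4
  σ[u='q'](T) → 1
  ρ[z/u](σ[u='q'](T)) → 1
  π[z](ρ[z/u](σ[u='q'](T))) → 1
  (π[z](S) ∪ π[z](ρ[z/u](σ[u='q'](T)))) → 7
E2 per-node cardinality:
  S → 6
  π[z](S) → 6
  T → 4
  σ[u='q'](T) → 1
  ρ[z/u](σ[u='q'](T)) → 1
  π[z](ρ[z/u](σ[u='q'](T))) → 1
  (π[z](S) − π[z](ρ[z/u](σ[u='q'](T)))) → 5

E1 result:
z
p
q
q
q
s
s
t
E2 result:
z
p
q
s
s
t
Witness: ('q',) appears 3× in E1 but 1× in E2.

no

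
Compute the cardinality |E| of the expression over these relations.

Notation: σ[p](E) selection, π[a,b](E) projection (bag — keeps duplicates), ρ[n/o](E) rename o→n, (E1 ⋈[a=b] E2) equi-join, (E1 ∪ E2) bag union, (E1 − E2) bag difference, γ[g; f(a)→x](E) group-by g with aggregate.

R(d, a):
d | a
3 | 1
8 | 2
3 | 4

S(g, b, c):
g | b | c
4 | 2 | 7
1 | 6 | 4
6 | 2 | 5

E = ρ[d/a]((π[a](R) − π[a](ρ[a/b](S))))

Per-node cardinality:
  R → 3
  π[a](R) → 3
  S → 3
  ρ[a/b](S) → 3
  π[a](ρ[a/b](S)) → 3
  (π[a](R) − π[a](ρ[a/b](S))) → 2
  ρ[d/a]((π[a](R) − π[a](ρ[a/b](S)))) → 2

|E| = 2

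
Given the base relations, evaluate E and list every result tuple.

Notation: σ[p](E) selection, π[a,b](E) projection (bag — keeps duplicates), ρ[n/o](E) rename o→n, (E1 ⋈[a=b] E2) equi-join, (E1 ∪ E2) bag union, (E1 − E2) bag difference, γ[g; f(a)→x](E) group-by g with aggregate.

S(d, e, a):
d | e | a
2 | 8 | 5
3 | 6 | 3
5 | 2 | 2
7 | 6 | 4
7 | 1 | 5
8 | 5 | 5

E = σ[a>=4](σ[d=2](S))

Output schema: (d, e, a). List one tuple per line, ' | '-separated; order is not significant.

Per-node cardinality:
  S → 6
  σ[d=2](S) → 1
  σ[a>=4](σ[d=2](S)) → 1

== RESULT ==
d | e | a
2 | 8 | 5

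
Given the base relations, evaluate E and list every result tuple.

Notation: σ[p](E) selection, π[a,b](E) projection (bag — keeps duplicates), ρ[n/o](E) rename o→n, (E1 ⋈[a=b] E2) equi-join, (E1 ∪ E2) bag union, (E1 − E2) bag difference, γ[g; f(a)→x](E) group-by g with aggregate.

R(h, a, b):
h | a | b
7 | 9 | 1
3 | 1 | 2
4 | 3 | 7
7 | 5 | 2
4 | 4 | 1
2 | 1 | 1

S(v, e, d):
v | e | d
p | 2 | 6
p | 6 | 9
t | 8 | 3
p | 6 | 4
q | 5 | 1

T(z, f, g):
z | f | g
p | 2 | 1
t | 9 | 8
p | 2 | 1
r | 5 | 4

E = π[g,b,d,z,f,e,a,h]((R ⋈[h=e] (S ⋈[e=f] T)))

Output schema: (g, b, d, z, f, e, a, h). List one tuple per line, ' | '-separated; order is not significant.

Row counts bottom-up:
  R → 6
  S → 5
  T → 4
  (S ⋈[e=f] T) → 3
  (R ⋈[h=e] (S ⋈[e=f] T)) → 2
  π[g,b,d,z,f,e,a,h]((R ⋈[h=e] (S ⋈[e=f] T))) → 2

== RESULT ==
g | b | d | z | f | e | a | h
1 | 1 | 6 | p | 2 | 2 | 1 | 2
1 | 1 | 6 | p | 2 | 2 | 1 | 2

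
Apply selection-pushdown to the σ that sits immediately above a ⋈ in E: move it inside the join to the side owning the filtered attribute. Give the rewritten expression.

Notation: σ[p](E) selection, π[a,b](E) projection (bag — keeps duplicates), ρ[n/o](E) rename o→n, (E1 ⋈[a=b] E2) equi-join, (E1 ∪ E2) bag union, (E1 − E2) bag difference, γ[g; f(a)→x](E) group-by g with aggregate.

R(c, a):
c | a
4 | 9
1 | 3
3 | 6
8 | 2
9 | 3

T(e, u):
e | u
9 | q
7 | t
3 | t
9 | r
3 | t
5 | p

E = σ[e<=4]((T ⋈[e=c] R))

σ filters on e, owned by the left side.
E' = (σ[e<=4](T) ⋈[e=c] R)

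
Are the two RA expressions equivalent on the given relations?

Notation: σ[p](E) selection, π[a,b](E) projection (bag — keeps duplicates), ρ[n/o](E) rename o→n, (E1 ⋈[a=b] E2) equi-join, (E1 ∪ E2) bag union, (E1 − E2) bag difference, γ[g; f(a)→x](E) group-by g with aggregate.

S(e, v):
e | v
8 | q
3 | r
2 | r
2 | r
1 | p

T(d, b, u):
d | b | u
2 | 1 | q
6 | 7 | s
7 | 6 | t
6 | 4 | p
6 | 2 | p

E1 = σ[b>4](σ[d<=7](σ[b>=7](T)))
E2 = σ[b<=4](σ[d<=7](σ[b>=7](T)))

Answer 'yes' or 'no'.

E1 row counts bottom-up:
  T → 5
  σ[b>=7](T) → 1
  σ[d<=7](σ[b>=7](T)) → 1
  σ[b>4](σ[d<=7](σ[b>=7](T))) → 1
E2 row counts bottom-up:
  T → 5
  σ[b>=7](T) → 1
  σ[d<=7](σ[b>=7](T)) → 1
  σ[b<=4](σ[d<=7](σ[b>=7](T))) → 0

E1 result:
d | b | u
6 | 7 | s
E2 result:
d | b | u
(0 rows)
Witness: (6, 7, 's') appears 1× in E1 but 0× in E2.

no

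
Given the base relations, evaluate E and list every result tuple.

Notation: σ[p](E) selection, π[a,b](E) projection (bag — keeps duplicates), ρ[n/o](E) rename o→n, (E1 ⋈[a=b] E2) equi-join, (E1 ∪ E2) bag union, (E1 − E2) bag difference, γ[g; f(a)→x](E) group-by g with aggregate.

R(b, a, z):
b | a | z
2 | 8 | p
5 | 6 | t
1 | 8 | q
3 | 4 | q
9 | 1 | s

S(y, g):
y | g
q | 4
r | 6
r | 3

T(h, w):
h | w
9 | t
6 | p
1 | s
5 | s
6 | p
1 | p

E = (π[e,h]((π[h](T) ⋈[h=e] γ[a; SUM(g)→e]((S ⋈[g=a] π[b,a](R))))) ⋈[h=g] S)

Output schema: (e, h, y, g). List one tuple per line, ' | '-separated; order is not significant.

Stepwise |·|:
  T → 6
  π[h](T) → 6
  S → 3
  R → 5
  π[b,a](R) → 5
  (S ⋈[g=a] π[b,a](R)) → 2
  γ[a; SUM(g)→e]((S ⋈[g=a] π[b,a](R))) → 2
  (π[h](T) ⋈[h=e] γ[a; SUM(g)→e]((S ⋈[g=a] π[b,a](R)))) → 2
  π[e,h]((π[h](T) ⋈[h=e] γ[a; SUM(g)→e]((S ⋈[g=a] π[b,a](R))))) → 2
  S → 3
  (π[e,h]((π[h](T) ⋈[h=e] γ[a; SUM(g)→e]((S ⋈[g=a] π[b,a](R))))) ⋈[h=g] S) → 2

== RESULT ==
e | h | y | g
6 | 6 | r | 6
6 | 6 | r | 6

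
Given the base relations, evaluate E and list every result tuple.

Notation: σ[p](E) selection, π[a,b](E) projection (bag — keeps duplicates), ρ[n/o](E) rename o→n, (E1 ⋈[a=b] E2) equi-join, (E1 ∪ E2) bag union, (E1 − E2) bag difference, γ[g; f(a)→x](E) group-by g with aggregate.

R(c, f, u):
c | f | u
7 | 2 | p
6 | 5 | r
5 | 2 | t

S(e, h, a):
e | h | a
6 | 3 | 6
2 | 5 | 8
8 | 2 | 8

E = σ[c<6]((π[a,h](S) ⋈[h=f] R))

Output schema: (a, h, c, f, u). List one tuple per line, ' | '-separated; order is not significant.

Row counts bottom-up:
  S → 3
  π[a,h](S) → 3
  R → 3
  (π[a,h](S) ⋈[h=f] R) → 3
  σ[c<6]((π[a,h](S) ⋈[h=f] R)) → 1

== RESULT ==
a | h | c | f | u
8 | 2 | 5 | 2 | t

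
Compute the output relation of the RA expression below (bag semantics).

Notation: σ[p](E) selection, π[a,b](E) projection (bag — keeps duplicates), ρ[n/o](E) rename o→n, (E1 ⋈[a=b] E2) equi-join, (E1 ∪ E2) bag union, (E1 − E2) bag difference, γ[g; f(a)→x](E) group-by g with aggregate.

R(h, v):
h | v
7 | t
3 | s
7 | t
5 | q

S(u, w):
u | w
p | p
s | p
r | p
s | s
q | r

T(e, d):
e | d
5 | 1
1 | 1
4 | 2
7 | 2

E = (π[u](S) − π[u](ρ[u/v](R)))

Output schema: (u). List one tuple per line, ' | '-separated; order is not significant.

Subexpression sizes:
  S → 5
  π[u](S) → 5
  R → 4
  ρ[u/v](R) → 4
  π[u](ρ[u/v](R)) → 4
  (π[u](S) − π[u](ρ[u/v](R))) → 3

== RESULT ==
u
p
r
s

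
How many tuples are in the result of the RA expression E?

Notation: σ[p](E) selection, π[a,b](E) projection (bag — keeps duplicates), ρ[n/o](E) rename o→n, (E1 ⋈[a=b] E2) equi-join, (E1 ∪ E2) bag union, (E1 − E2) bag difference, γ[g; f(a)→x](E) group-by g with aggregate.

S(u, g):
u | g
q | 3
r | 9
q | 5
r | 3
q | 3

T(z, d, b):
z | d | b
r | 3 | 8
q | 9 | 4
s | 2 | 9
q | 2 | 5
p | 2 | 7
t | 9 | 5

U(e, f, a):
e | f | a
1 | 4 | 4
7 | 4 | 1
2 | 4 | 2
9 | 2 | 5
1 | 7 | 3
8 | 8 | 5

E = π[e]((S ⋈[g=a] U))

Per-node cardinality:
  S → 5
  U → 6
  (S ⋈[g=a] U) → 5
  π[e]((S ⋈[g=a] U)) → 5

|E| = 5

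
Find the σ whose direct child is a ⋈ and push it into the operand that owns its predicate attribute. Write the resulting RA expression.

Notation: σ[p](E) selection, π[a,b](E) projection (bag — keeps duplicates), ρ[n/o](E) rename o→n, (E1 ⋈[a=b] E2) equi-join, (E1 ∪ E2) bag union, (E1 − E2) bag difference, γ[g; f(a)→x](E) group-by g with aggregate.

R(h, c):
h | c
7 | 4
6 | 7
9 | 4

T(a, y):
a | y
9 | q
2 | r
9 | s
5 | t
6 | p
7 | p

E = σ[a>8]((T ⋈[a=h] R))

σ filters on a, owned by the left side.
E' = (σ[a>8](T) ⋈[a=h] R)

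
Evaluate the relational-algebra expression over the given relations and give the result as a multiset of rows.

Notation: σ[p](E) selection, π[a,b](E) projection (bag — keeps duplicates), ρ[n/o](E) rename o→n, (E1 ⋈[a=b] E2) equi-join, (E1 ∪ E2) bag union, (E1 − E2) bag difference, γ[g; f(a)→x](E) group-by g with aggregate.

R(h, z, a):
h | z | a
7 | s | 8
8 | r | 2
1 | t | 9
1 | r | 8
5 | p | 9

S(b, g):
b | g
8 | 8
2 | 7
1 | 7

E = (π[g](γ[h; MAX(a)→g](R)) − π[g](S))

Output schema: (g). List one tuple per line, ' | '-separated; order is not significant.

Subexpression sizes:
  R → 5
  γ[h; MAX(a)→g](R) → 4
  π[g](γ[h; MAX(a)→g](R)) → 4
  S → 3
  π[g](S) → 3
  (π[g](γ[h; MAX(a)→g](R)) − π[g](S)) → 3

== RESULT ==
g
2
9
9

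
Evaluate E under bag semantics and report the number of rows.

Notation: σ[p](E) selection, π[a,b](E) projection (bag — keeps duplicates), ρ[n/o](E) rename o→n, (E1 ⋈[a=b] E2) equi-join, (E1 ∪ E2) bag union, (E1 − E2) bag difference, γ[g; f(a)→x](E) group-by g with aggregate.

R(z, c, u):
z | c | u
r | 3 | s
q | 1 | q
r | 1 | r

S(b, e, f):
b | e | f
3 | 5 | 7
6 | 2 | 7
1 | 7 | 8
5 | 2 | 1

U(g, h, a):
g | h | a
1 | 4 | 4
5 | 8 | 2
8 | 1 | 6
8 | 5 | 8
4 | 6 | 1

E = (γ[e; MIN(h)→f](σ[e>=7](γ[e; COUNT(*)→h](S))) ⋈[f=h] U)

Stepwise |·|:
  S → 4
  γ[e; COUNT(*)→h](S) → 3
  σ[e>=7](γ[e; COUNT(*)→h](S)) → 1
  γ[e; MIN(h)→f](σ[e>=7](γ[e; COUNT(*)→h](S))) → 1
  U → 5
  (γ[e; MIN(h)→f](σ[e>=7](γ[e; COUNT(*)→h](S))) ⋈[f=h] U) → 1

|E| = 1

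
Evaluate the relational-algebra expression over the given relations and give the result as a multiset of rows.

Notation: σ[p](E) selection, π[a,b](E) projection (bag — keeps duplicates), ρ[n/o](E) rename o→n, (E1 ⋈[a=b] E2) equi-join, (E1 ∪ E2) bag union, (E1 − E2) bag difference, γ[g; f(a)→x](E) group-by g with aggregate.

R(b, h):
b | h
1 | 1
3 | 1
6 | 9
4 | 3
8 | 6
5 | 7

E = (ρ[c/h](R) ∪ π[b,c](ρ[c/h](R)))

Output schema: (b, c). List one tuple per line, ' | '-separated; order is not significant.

Stepwise |·|:
  R → 6
  ρ[c/h](R) → 6
  R → 6
  ρ[c/h](R) → 6
  π[b,c](ρ[c/h](R)) → 6
  (ρ[c/h](R) ∪ π[b,c](ρ[c/h](R))) → 12

== RESULT ==
b | c
1 | 1
1 | 1
3 | 1
3 | 1
4 | 3
4 | 3
5 | 7
5 | 7
6 | 9
6 | 9
8 | 6
8 | 6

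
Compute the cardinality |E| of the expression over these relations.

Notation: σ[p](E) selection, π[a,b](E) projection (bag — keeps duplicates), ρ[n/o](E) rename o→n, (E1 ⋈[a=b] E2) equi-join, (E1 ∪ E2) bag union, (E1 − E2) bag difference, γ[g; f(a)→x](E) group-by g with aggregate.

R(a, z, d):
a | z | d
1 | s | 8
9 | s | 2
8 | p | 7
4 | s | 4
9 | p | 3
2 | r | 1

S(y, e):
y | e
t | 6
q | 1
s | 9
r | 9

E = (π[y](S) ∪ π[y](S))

Row counts bottom-up:
  S → 4
  π[y](S) → 4
  S → 4
  π[y](S) → 4
  (π[y](S) ∪ π[y](S)) → 8

|E| = 8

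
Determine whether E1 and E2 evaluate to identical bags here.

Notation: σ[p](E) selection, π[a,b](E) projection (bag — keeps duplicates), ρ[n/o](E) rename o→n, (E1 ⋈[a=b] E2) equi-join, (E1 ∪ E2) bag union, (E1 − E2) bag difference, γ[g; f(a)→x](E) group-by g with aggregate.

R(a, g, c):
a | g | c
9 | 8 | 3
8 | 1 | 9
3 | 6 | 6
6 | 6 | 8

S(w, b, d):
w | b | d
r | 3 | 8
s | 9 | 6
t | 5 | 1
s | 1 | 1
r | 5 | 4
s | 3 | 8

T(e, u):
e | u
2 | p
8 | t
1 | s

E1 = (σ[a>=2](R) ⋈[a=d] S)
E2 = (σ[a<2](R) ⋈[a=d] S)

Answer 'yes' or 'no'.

E1 subexpression sizes:
  R → 4
  σ[a>=2](R) → 4
  S → 6
  (σ[a>=2](R) ⋈[a=d] S) → 3
E2 subexpression sizes:
  R → 4
  σ[a<2](R) → 0
  S → 6
  (σ[a<2](R) ⋈[a=d] S) → 0

E1 result:
a | g | c | w | b | d
6 | 6 | 8 | s | 9 | 6
8 | 1 | 9 | r | 3 | 8
8 | 1 | 9 | s | 3 | 8
E2 result:
a | g | c | w | b | d
(0 rows)
Witness: (8, 1, 9, 'r', 3, 8) appears 1× in E1 but 0× in E2.

no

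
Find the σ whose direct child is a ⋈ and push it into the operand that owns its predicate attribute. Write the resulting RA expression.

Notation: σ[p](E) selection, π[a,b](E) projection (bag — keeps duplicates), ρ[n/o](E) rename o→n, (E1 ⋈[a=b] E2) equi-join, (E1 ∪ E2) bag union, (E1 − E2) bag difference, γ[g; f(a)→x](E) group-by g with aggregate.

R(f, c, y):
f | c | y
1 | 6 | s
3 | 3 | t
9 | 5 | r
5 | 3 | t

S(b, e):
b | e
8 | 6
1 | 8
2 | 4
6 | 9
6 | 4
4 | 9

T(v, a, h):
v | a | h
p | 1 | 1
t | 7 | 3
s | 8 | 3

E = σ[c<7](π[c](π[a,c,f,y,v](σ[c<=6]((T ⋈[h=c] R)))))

σ filters on c, owned by the right side.
E' = σ[c<7](π[c](π[a,c,f,y,v]((T ⋈[h=c] σ[c<=6](R)))))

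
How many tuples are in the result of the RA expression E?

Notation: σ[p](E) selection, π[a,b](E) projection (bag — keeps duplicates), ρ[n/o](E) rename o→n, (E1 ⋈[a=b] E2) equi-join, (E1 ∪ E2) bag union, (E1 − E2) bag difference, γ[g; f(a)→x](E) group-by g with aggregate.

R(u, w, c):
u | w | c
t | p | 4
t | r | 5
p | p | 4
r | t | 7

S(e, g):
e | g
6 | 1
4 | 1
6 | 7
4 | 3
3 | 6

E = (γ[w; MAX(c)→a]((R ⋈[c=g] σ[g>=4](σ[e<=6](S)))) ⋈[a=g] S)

Stepwise |·|:
  R → 4
  S → 5
  σ[e<=6](S) → 5
  σ[g>=4](σ[e<=6](S)) → 2
  (R ⋈[c=g] σ[g>=4](σ[e<=6](S))) → 1
  γ[w; MAX(c)→a]((R ⋈[c=g] σ[g>=4](σ[e<=6](S)))) → 1
  S → 5
  (γ[w; MAX(c)→a]((R ⋈[c=g] σ[g>=4](σ[e<=6](S)))) ⋈[a=g] S) → 1

|E| = 1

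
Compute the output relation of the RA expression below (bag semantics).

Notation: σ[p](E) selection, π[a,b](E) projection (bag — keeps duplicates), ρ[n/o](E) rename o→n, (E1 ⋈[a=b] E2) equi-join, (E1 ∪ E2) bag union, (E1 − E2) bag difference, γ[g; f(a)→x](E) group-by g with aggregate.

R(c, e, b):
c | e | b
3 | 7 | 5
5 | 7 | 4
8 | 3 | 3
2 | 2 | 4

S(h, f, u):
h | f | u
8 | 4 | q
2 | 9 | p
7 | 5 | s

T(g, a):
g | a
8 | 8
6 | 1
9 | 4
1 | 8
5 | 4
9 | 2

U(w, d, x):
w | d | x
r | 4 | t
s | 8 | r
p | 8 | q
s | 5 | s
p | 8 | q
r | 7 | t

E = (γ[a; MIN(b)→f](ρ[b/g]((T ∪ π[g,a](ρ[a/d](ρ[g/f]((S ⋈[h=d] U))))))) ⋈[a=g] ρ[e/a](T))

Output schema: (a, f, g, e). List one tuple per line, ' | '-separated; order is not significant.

Stepwise |·|:
  T → 6
  S → 3
  U → 6
  (S ⋈[h=d] U) → 4
  ρ[g/f]((S ⋈[h=d] U)) → 4
  ρ[a/d](ρ[g/f]((S ⋈[h=d] U))) → 4
  π[g,a](ρ[a/d](ρ[g/f]((S ⋈[h=d] U)))) → 4
  (T ∪ π[g,a](ρ[a/d](ρ[g/f]((S ⋈[h=d] U))))) → 10
  ρ[b/g]((T ∪ π[g,a](ρ[a/d](ρ[g/f]((S ⋈[h=d] U)))))) → 10
  γ[a; MIN(b)→f](ρ[b/g]((T ∪ π[g,a](ρ[a/d](ρ[g/f]((S ⋈[h=d] U))))))) → 5
  T → 6
  ρ[e/a](T) → 6
  (γ[a; MIN(b)→f](ρ[b/g]((T ∪ π[g,a](ρ[a/d](ρ[g/f]((S ⋈[h=d] U))))))) ⋈[a=g] ρ[e/a](T)) → 2

== RESULT ==
a | f | g | e
1 | 6 | 1 | 8
8 | 1 | 8 | 8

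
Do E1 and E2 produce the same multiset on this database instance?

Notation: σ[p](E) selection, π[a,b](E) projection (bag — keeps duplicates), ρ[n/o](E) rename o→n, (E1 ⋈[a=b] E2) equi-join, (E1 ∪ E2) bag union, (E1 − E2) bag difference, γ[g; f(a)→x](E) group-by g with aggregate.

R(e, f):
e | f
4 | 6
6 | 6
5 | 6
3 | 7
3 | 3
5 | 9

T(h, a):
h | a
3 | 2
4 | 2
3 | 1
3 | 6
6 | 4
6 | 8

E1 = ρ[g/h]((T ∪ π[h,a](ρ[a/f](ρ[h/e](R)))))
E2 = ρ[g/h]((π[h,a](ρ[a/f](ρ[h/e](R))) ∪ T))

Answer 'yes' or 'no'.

E1 stepwise |·|:
  T → 6
  R → 6
  ρ[h/e](R) → 6
  ρ[a/f](ρ[h/e](R)) → 6
  π[h,a](ρ[a/f](ρ[h/e](R))) → 6
  (T ∪ π[h,a](ρ[a/f](ρ[h/e](R)))) → 12
  ρ[g/h]((T ∪ π[h,a](ρ[a/f](ρ[h/e](R))))) → 12
E2 stepwise |·|:
  R → 6
  ρ[h/e](R) → 6
  ρ[a/f](ρ[h/e](R)) → 6
  π[h,a](ρ[a/f](ρ[h/e](R))) → 6
  T → 6
  (π[h,a](ρ[a/f](ρ[h/e](R))) ∪ T) → 12
  ρ[g/h]((π[h,a](ρ[a/f](ρ[h/e](R))) ∪ T)) → 12

E1 and E2 produce the same multiset:
g | a
3 | 1
3 | 2
3 | 3
3 | 6
3 | 7
4 | 2
4 | 6
5 | 6
5 | 9
6 | 4
6 | 6
6 | 8

yes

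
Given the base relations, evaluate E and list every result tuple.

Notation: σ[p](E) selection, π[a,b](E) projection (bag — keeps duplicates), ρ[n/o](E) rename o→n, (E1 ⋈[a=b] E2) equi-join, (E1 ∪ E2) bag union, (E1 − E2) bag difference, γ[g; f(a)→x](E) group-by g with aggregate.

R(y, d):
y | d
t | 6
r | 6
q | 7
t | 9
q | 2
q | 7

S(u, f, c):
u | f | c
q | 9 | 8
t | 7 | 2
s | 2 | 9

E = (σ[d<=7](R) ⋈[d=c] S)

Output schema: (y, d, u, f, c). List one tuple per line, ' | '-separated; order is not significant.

Subexpression sizes:
  R → 6
  σ[d<=7](R) → 5
  S → 3
  (σ[d<=7](R) ⋈[d=c] S) → 1

== RESULT ==
y | d | u | f | c
q | 2 | t | 7 | 2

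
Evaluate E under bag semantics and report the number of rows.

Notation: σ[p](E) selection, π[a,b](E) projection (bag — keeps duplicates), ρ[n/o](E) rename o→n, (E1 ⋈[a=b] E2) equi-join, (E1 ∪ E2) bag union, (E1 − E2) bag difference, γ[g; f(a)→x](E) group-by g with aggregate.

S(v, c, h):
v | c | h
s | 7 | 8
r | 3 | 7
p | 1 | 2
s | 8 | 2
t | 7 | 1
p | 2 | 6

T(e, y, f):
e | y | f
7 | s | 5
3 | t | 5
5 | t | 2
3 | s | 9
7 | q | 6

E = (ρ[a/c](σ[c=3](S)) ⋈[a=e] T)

Row counts bottom-up:
  S → 6
  σ[c=3](S) → 1
  ρ[a/c](σ[c=3](S)) → 1
  T → 5
  (ρ[a/c](σ[c=3](S)) ⋈[a=e] T) → 2

|E| = 2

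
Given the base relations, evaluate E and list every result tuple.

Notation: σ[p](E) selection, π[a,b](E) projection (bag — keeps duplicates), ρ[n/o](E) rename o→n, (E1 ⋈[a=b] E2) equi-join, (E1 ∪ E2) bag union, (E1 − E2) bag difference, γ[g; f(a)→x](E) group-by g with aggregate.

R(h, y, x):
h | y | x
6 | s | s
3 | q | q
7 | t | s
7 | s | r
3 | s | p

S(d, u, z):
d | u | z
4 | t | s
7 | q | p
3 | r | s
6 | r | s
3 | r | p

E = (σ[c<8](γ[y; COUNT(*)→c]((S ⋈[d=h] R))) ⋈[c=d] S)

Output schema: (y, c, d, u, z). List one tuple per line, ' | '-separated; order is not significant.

Per-node cardinality:
  S → 5
  R → 5
  (S ⋈[d=h] R) → 7
  γ[y; COUNT(*)→c]((S ⋈[d=h] R)) → 3
  σ[c<8](γ[y; COUNT(*)→c]((S ⋈[d=h] R))) → 3
  S → 5
  (σ[c<8](γ[y; COUNT(*)→c]((S ⋈[d=h] R))) ⋈[c=d] S) → 1

== RESULT ==
y | c | d | u | z
s | 4 | 4 | t | s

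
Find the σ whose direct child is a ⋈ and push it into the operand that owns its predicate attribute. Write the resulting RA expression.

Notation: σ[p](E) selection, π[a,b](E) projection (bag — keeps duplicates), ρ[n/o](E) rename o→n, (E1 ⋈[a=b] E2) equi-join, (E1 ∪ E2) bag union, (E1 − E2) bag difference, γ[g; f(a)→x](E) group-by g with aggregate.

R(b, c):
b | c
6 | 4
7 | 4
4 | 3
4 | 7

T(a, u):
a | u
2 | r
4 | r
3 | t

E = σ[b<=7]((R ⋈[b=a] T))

σ filters on b, owned by the left side.
E' = (σ[b<=7](R) ⋈[b=a] T)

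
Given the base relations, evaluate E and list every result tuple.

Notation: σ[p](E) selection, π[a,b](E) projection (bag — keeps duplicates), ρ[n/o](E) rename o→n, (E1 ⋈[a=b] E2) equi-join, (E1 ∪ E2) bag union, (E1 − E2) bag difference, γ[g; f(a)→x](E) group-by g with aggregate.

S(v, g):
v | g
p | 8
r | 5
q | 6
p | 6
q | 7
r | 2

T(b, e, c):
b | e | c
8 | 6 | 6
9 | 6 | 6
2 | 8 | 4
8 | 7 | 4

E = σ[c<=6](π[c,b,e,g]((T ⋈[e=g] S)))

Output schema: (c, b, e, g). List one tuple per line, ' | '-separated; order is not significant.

Stepwise |·|:
  T → 4
  S → 6
  (T ⋈[e=g] S) → 6
  π[c,b,e,g]((T ⋈[e=g] S)) → 6
  σ[c<=6](π[c,b,e,g]((T ⋈[e=g] S))) → 6

== RESULT ==
c | b | e | g
4 | 2 | 8 | 8
4 | 8 | 7 | 7
6 | 8 | 6 | 6
6 | 8 | 6 | 6
6 | 9 | 6 | 6
6 | 9 | 6 | 6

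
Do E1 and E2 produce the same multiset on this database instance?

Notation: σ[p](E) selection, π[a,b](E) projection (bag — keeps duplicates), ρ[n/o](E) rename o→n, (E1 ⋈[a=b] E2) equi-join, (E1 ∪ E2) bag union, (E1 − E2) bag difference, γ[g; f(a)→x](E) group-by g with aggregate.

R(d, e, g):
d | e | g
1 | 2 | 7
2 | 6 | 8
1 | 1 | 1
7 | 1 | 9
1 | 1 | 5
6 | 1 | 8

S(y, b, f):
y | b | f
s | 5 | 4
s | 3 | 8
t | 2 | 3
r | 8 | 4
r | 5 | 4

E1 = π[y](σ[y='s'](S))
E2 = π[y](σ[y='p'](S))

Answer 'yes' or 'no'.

E1 per-node cardinality:
  S → 5
  σ[y='s'](S) → 2
  π[y](σ[y='s'](S)) → 2
E2 per-node cardinality:
  S → 5
  σ[y='p'](S) → 0
  π[y](σ[y='p'](S)) → 0

E1 result:
y
s
s
E2 result:
y
(0 rows)
Witness: ('s',) appears 2× in E1 but 0× in E2.

no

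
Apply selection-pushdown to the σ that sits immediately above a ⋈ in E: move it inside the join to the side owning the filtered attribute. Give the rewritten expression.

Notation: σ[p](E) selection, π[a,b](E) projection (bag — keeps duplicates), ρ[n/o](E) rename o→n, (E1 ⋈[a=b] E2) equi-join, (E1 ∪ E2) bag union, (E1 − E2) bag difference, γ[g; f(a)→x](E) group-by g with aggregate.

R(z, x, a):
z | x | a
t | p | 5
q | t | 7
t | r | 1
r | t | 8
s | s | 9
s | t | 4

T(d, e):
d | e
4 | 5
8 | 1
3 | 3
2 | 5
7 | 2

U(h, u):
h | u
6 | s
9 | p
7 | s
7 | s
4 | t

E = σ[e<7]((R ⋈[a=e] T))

σ filters on e, owned by the right side.
E' = (R ⋈[a=e] σ[e<7](T))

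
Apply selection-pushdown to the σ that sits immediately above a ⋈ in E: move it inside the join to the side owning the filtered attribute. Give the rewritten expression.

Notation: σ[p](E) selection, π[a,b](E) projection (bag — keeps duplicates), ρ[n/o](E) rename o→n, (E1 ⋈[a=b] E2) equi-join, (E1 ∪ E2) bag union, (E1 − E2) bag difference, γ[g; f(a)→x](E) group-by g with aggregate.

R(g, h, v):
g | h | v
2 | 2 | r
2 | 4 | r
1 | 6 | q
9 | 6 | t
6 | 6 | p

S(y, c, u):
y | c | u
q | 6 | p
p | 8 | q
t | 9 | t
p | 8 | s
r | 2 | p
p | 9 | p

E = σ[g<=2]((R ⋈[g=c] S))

σ filters on g, owned by the left side.
E' = (σ[g<=2](R) ⋈[g=c] S)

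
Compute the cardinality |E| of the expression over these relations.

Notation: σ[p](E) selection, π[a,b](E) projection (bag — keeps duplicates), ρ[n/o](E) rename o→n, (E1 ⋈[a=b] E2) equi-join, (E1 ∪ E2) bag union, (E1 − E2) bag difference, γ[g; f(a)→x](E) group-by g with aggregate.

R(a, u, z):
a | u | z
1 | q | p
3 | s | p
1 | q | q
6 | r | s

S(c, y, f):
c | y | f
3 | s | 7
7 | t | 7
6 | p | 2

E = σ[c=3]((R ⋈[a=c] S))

Per-node cardinality:
  R → 4
  S → 3
  (R ⋈[a=c] S) → 2
  σ[c=3]((R ⋈[a=c] S)) → 1

|E| = 1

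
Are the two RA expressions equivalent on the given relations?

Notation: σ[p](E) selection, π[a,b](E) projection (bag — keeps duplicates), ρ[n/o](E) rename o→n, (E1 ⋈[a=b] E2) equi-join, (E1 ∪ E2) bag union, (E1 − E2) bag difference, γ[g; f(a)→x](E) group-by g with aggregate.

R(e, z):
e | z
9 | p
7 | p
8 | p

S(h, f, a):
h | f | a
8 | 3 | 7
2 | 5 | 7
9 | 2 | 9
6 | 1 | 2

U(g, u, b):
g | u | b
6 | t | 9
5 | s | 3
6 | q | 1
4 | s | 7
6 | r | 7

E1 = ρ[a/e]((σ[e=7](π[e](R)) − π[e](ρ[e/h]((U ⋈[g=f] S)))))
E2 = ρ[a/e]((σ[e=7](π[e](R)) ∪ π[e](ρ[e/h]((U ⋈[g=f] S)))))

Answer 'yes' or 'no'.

E1 stepwise |·|:
  R → 3
  π[e](R) → 3
  σ[e=7](π[e](R)) → 1
  U → 5
  S → 4
  (U ⋈[g=f] S) → 1
  ρ[e/h]((U ⋈[g=f] S)) → 1
  π[e](ρ[e/h]((U ⋈[g=f] S))) → 1
  (σ[e=7](π[e](R)) − π[e](ρ[e/h]((U ⋈[g=f] S)))) → 1
  ρ[a/e]((σ[e=7](π[e](R)) − π[e](ρ[e/h]((U ⋈[g=f] S))))) → 1
E2 stepwise |·|:
  R → 3
  π[e](R) → 3
  σ[e=7](π[e](R)) → 1
  U → 5
  S → 4
  (U ⋈[g=f] S) → 1
  ρ[e/h]((U ⋈[g=f] S)) → 1
  π[e](ρ[e/h]((U ⋈[g=f] S))) → 1
  (σ[e=7](π[e](R)) ∪ π[e](ρ[e/h]((U ⋈[g=f] S)))) → 2
  ρ[a/e]((σ[e=7](π[e](R)) ∪ π[e](ρ[e/h]((U ⋈[g=f] S))))) → 2

E1 result:
a
7
E2 result:
a
2
7
Witness: (2,) appears 0× in E1 but 1× in E2.

no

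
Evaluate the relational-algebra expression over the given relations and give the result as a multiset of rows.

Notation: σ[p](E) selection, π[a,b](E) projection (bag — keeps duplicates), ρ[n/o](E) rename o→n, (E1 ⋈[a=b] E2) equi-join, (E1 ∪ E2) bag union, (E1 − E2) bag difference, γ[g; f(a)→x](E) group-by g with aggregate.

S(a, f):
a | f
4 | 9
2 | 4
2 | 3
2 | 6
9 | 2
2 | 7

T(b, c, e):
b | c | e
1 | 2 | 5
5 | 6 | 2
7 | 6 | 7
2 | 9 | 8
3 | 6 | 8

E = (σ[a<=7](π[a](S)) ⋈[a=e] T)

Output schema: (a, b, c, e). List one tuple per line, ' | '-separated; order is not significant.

Per-node cardinality:
  S → 6
  π[a](S) → 6
  σ[a<=7](π[a](S)) → 5
  T → 5
  (σ[a<=7](π[a](S)) ⋈[a=e] T) → 4

== RESULT ==
a | b | c | e
2 | 5 | 6 | 2
2 | 5 | 6 | 2
2 | 5 | 6 | 2
2 | 5 | 6 | 2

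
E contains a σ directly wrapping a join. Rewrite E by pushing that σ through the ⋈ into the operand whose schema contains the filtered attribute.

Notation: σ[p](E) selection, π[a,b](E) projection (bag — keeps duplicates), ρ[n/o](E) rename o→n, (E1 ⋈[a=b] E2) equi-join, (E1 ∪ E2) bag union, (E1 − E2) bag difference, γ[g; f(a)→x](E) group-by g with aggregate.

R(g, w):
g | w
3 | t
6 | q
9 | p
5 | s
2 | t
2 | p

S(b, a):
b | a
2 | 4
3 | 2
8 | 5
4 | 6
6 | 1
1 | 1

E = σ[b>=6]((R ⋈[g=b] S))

σ filters on b, owned by the right side.
E' = (R ⋈[g=b] σ[b>=6](S))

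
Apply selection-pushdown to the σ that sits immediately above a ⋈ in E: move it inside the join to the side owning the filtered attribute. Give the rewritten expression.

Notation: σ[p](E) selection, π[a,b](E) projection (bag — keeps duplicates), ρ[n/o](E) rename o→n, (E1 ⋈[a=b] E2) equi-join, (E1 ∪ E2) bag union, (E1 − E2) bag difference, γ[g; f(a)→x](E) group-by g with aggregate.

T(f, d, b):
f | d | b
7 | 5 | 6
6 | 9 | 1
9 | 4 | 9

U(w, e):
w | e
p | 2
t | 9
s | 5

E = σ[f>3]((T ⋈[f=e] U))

σ filters on f, owned by the left side.
E' = (σ[f>3](T) ⋈[f=e] U)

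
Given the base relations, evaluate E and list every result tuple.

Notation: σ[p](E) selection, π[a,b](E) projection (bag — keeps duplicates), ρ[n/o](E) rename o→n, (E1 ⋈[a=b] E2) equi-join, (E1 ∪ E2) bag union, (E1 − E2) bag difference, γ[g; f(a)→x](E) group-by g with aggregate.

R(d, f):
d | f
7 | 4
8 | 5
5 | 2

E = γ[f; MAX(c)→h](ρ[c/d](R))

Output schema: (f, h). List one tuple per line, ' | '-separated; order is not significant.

Stepwise |·|:
  R → 3
  ρ[c/d](R) → 3
  γ[f; MAX(c)→h](ρ[c/d](R)) → 3

== RESULT ==
f | h
2 | 5
4 | 7
5 | 8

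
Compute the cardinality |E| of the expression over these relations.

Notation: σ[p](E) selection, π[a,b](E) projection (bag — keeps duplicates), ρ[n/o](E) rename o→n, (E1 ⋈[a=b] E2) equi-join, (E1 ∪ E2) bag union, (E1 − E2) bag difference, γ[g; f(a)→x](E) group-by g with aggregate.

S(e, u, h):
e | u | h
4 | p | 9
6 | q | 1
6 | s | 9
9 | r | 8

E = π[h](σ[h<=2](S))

Subexpression sizes:
  S → 4
  σ[h<=2](S) → 1
  π[h](σ[h<=2](S)) → 1

|E| = 1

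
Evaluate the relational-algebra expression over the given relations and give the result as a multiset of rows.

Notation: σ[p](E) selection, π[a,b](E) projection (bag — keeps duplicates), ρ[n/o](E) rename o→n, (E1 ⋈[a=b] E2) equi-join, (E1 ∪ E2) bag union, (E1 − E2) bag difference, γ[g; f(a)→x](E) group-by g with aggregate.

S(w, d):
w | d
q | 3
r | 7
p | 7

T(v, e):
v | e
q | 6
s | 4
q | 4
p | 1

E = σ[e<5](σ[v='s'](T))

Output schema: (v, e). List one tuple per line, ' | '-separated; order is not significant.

Row counts bottom-up:
  T → 4
  σ[v='s'](T) → 1
  σ[e<5](σ[v='s'](T)) → 1

== RESULT ==
v | e
s | 4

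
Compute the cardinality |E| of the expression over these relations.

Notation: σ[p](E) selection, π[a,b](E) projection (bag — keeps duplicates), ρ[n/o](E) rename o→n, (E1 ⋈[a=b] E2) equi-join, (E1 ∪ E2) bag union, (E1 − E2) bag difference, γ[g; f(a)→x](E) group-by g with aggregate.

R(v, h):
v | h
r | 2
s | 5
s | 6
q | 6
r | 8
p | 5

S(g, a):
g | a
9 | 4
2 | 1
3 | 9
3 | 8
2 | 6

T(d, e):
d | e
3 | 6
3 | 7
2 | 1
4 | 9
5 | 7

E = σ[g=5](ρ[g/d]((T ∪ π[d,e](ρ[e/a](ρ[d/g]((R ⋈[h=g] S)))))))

Row counts bottom-up:
  T → 5
  R → 6
  S → 5
  (R ⋈[h=g] S) → 2
  ρ[d/g]((R ⋈[h=g] S)) → 2
  ρ[e/a](ρ[d/g]((R ⋈[h=g] S))) → 2
  π[d,e](ρ[e/a](ρ[d/g]((R ⋈[h=g] S)))) → 2
  (T ∪ π[d,e](ρ[e/a](ρ[d/g]((R ⋈[h=g] S))))) → 7
  ρ[g/d]((T ∪ π[d,e](ρ[e/a](ρ[d/g]((R ⋈[h=g] S)))))) → 7
  σ[g=5](ρ[g/d]((T ∪ π[d,e](ρ[e/a](ρ[d/g]((R ⋈[h=g] S))))))) → 1

|E| = 1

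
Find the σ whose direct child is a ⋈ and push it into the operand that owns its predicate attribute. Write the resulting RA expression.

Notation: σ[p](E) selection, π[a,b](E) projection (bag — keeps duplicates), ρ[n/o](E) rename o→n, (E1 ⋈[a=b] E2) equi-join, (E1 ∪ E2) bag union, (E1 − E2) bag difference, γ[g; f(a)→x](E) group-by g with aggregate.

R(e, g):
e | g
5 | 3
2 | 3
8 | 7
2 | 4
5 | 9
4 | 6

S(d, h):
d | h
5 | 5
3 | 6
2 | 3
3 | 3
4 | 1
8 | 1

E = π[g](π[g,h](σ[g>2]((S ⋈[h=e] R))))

σ filters on g, owned by the right side.
E' = π[g](π[g,h]((S ⋈[h=e] σ[g>2](R))))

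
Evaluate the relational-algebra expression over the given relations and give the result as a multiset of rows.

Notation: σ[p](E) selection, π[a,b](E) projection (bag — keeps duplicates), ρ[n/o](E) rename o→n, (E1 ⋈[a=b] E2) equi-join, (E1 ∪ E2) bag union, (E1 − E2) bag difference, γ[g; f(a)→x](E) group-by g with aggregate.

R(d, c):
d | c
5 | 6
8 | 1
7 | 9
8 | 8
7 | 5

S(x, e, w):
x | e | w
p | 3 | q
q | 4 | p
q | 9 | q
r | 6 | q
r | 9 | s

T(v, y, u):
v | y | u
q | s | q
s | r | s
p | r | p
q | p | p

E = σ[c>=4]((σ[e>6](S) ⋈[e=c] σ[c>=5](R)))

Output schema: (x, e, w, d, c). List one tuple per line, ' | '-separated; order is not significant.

Row counts bottom-up:
  S → 5
  σ[e>6](S) → 2
  R → 5
  σ[c>=5](R) → 4
  (σ[e>6](S) ⋈[e=c] σ[c>=5](R)) → 2
  σ[c>=4]((σ[e>6](S) ⋈[e=c] σ[c>=5](R))) → 2

== RESULT ==
x | e | w | d | c
q | 9 | q | 7 | 9
r | 9 | s | 7 | 9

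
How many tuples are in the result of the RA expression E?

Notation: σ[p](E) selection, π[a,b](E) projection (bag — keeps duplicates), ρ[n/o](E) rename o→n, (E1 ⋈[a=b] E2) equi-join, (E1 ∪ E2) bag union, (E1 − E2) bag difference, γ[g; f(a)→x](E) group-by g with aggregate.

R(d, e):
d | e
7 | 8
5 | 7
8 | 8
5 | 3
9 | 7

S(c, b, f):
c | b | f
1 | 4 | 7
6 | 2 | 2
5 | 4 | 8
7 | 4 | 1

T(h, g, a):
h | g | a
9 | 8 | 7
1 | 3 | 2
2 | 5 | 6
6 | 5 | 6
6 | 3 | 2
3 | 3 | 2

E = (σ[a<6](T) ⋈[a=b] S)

Row counts bottom-up:
  T → 6
  σ[a<6](T) → 3
  S → 4
  (σ[a<6](T) ⋈[a=b] S) → 3

|E| = 3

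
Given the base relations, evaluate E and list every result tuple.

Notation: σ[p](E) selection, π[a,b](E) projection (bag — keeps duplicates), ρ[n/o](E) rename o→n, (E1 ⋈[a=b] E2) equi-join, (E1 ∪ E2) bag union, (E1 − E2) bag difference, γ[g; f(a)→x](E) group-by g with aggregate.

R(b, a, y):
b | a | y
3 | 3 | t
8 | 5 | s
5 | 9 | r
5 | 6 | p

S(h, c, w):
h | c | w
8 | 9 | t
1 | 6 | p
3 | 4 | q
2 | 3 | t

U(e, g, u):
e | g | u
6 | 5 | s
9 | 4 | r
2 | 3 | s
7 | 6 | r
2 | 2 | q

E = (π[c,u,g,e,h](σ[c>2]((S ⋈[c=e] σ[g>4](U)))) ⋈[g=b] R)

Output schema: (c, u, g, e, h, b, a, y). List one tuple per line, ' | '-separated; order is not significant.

Row counts bottom-up:
  S → 4
  U → 5
  σ[g>4](U) → 2
  (S ⋈[c=e] σ[g>4](U)) → 1
  σ[c>2]((S ⋈[c=e] σ[g>4](U))) → 1
  π[c,u,g,e,h](σ[c>2]((S ⋈[c=e] σ[g>4](U)))) → 1
  R → 4
  (π[c,u,g,e,h](σ[c>2]((S ⋈[c=e] σ[g>4](U)))) ⋈[g=b] R) → 2

== RESULT ==
c | u | g | e | h | b | a | y
6 | s | 5 | 6 | 1 | 5 | 6 | p
6 | s | 5 | 6 | 1 | 5 | 9 | r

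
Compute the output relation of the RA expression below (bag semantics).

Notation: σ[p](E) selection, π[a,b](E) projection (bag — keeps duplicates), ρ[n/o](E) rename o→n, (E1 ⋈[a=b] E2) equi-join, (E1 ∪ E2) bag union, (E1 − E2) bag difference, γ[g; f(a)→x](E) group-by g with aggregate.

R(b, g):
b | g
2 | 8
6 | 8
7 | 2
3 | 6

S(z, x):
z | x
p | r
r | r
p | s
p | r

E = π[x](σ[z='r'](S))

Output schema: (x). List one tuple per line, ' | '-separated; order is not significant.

Row counts bottom-up:
  S → 4
  σ[z='r'](S) → 1
  π[x](σ[z='r'](S)) → 1

== RESULT ==
x
r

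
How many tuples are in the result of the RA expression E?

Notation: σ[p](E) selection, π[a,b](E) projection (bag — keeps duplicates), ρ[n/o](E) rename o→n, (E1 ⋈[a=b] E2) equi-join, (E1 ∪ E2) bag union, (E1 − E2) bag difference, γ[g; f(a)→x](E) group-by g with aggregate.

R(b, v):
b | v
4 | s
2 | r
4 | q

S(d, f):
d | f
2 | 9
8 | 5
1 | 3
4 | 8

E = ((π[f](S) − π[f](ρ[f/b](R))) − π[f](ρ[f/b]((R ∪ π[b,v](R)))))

Stepwise |·|:
  S → 4
  π[f](S) → 4
  R → 3
  ρ[f/b](R) → 3
  π[f](ρ[f/b](R)) → 3
  (π[f](S) − π[f](ρ[f/b](R))) → 4
  R → 3
  R → 3
  π[b,v](R) → 3
  (R ∪ π[b,v](R)) → 6
  ρ[f/b]((R ∪ π[b,v](R))) → 6
  π[f](ρ[f/b]((R ∪ π[b,v](R)))) → 6
  ((π[f](S) − π[f](ρ[f/b](R))) − π[f](ρ[f/b]((R ∪ π[b,v](R))))) → 4

|E| = 4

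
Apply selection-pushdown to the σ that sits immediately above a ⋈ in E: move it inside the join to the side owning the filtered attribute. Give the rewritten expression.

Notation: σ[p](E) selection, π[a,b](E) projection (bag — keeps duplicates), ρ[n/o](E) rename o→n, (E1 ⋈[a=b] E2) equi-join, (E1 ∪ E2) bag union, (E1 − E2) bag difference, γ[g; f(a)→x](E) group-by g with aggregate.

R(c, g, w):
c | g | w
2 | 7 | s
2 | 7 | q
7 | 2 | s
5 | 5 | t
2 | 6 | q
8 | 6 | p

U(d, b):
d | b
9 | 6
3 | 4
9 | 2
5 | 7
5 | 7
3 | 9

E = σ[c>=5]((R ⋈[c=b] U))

σ filters on c, owned by the left side.
E' = (σ[c>=5](R) ⋈[c=b] U)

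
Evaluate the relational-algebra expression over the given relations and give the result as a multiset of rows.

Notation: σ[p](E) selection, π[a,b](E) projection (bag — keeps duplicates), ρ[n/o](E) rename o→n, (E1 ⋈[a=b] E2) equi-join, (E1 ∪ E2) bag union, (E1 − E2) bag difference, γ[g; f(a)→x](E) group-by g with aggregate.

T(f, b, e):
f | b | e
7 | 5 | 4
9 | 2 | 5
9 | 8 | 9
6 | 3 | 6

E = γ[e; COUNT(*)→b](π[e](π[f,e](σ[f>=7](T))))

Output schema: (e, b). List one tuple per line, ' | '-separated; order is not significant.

Subexpression sizes:
  T → 4
  σ[f>=7](T) → 3
  π[f,e](σ[f>=7](T)) → 3
  π[e](π[f,e](σ[f>=7](T))) → 3
  γ[e; COUNT(*)→b](π[e](π[f,e](σ[f>=7](T)))) → 3

== RESULT ==
e | b
4 | 1
5 | 1
9 | 1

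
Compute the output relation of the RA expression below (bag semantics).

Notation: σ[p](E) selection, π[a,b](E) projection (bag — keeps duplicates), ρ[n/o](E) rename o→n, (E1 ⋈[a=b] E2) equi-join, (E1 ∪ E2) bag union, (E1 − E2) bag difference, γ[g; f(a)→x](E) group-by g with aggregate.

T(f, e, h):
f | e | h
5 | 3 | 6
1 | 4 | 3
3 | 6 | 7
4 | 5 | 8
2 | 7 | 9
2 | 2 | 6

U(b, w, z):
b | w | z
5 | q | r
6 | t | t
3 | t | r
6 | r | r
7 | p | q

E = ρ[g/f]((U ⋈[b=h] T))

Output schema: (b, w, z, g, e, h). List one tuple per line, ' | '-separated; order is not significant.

Stepwise |·|:
  U → 5
  T → 6
  (U ⋈[b=h] T) → 6
  ρ[g/f]((U ⋈[b=h] T)) → 6

== RESULT ==
b | w | z | g | e | h
3 | t | r | 1 | 4 | 3
6 | r | r | 2 | 2 | 6
6 | r | r | 5 | 3 | 6
6 | t | t | 2 | 2 | 6
6 | t | t | 5 | 3 | 6
7 | p | q | 3 | 6 | 7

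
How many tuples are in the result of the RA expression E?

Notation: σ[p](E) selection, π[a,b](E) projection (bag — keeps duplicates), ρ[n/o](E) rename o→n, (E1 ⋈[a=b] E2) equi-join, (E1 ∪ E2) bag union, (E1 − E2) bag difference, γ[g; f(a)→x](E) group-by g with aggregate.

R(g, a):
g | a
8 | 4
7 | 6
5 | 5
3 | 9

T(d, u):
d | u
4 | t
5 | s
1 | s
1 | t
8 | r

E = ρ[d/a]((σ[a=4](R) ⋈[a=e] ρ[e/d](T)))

Subexpression sizes:
  R → 4
  σ[a=4](R) → 1
  T → 5
  ρ[e/d](T) → 5
  (σ[a=4](R) ⋈[a=e] ρ[e/d](T)) → 1
  ρ[d/a]((σ[a=4](R) ⋈[a=e] ρ[e/d](T))) → 1

|E| = 1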